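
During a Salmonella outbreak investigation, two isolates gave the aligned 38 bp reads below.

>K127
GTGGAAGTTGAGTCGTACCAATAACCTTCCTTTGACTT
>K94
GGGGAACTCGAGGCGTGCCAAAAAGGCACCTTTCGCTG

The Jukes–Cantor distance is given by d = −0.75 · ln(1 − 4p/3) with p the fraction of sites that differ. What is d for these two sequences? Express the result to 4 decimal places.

0.4568

The sequences differ at positions 2 (T/G), 7 (G/C), 9 (T/C), 13 (T/G), 17 (A/G), 22 (T/A), 25 (C/G), 26 (C/G), 27 (T/C), 28 (T/A), 34 (G/C), 35 (A/G), 38 (T/G).
p = 13/38 = 0.342105.
d = −0.75 · ln(1 − (4/3)·0.342105) = −0.75 · ln(0.543860) = −0.75 · (-0.609063) = 0.4568.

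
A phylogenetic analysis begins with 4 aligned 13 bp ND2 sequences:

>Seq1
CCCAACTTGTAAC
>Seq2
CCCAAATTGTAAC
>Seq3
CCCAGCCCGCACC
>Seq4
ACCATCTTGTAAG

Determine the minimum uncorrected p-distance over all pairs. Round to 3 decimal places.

0.077

Pairwise Hamming distances:
  Seq1 vs Seq2: 1
  Seq1 vs Seq3: 5
  Seq1 vs Seq4: 3
  Seq2 vs Seq3: 6
  Seq2 vs Seq4: 4
  Seq3 vs Seq4: 7
The smallest is 1 mismatch, between Seq1 and Seq2; p = 1/13 = 0.077.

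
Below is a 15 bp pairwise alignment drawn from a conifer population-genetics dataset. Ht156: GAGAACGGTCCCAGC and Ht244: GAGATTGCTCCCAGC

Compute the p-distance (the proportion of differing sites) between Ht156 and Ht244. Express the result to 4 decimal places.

Mismatches occur at site 5 (A/T), site 6 (C/T), site 8 (G/C).
There are 3 differences over 15 sites, so p = 3/15 = 0.2000.

0.2000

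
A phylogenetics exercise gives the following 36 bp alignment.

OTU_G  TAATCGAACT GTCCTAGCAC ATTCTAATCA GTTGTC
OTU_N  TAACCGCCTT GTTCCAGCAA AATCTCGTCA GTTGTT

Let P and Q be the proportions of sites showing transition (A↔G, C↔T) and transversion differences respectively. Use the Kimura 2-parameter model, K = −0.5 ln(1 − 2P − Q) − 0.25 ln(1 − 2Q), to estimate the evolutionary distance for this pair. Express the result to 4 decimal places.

Differing sites — 4:T/C (Ti); 7:A/C (Tv); 8:A/C (Tv); 9:C/T (Ti); 13:C/T (Ti); 15:T/C (Ti); 20:C/A (Tv); 22:T/A (Tv); 26:A/C (Tv); 27:A/G (Ti); 36:C/T (Ti).
Of the 11 differences, 6 transitions and 5 transversions over 36 sites: P = 6/36 = 0.166667, Q = 5/36 = 0.138889.
d = −0.5·ln(0.527777) − 0.25·ln(0.722222) = −0.5·(-0.639081) − 0.25·(-0.325423) = 0.4009.

0.4009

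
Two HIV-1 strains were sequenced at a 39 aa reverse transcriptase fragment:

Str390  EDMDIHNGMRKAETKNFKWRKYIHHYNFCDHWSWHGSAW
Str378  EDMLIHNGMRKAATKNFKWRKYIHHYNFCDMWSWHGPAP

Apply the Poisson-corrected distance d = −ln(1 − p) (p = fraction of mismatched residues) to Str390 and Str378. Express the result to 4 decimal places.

0.1372

Mismatches occur at site 4 (D→L), site 13 (E→A), site 31 (H→M), site 37 (S→P), site 39 (W→P).
p = 5/39 = 0.128205.
d = −ln(1 − 0.128205) = −ln(0.871795) = 0.1372.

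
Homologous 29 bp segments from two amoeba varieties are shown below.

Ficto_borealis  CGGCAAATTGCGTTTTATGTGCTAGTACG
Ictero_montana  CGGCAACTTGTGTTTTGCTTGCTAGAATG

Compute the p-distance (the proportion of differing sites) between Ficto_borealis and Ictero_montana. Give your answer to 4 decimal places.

0.2414

Differing sites — 7:A/C; 11:C/T; 17:A/G; 18:T/C; 19:G/T; 26:T/A; 28:C/T.
There are 7 differences over 29 sites, so p = 7/29 = 0.2414.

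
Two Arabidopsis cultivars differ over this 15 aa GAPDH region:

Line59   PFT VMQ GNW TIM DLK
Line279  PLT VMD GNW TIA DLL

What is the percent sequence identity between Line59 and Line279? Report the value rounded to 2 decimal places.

73.33%

Differing sites — 2:F/L; 6:Q/D; 12:M/A; 15:K/L.
11 of the 15 sites match, so the percent identity is 11/15 × 100 = 73.33%.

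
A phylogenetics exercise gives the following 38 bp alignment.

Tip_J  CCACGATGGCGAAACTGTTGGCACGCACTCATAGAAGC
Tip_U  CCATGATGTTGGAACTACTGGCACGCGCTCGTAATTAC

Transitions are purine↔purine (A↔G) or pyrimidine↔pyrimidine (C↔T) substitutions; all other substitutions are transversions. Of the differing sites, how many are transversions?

Mismatches occur at site 4 (C/T, transition), site 9 (G/T, transversion), site 10 (C/T, transition), site 12 (A/G, transition), site 17 (G/A, transition), site 18 (T/C, transition), site 27 (A/G, transition), site 31 (A/G, transition), site 34 (G/A, transition), site 35 (A/T, transversion), site 36 (A/T, transversion), site 37 (G/A, transition).
Of the 12 differences, 9 transitions and 3 transversions, so the answer is 3.

3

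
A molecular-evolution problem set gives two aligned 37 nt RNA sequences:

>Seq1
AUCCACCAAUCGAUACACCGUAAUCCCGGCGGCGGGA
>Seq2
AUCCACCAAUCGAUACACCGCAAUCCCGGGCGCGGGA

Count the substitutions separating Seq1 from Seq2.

The sequences differ at positions 21 (U/C), 30 (C/G), 31 (G/C).
That gives 3 mismatches out of 37 aligned sites, so the Hamming distance is 3.

3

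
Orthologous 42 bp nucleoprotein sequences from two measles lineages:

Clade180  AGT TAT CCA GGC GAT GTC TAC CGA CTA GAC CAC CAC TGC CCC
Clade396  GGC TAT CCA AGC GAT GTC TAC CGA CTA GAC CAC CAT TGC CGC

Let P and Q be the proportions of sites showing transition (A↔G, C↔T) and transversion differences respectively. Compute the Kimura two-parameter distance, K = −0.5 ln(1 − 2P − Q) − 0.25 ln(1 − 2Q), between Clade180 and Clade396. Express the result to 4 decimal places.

Differing sites — 1:A/G (Ti); 3:T/C (Ti); 10:G/A (Ti); 36:C/T (Ti); 41:C/G (Tv).
Of the 5 differences, 4 transitions and 1 transversion over 42 sites: P = 4/42 = 0.095238, Q = 1/42 = 0.023810.
d = −0.5·ln(0.785714) − 0.25·ln(0.952380) = −0.5·(-0.241162) − 0.25·(-0.048791) = 0.1328.

0.1328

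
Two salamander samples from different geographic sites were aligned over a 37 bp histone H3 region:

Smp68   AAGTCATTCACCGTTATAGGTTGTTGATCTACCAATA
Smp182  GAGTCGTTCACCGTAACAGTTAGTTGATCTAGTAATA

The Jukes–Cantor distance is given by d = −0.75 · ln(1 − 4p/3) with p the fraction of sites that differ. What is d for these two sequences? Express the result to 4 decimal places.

The sequences differ at positions 1 (A/G), 6 (A/G), 15 (T/A), 17 (T/C), 20 (G/T), 22 (T/A), 32 (C/G), 33 (C/T).
p = 8/37 = 0.216216.
d = −0.75 · ln(1 − (4/3)·0.216216) = −0.75 · ln(0.711712) = −0.75 · (-0.340082) = 0.2551.

0.2551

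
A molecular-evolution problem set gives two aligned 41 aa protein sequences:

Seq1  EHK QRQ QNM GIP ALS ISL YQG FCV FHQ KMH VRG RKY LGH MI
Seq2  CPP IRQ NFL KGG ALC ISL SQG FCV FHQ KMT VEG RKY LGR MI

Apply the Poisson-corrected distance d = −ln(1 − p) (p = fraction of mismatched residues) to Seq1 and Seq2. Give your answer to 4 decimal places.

Mismatches occur at site 1 (E→C), site 2 (H→P), site 3 (K→P), site 4 (Q→I), site 7 (Q→N), site 8 (N→F), site 9 (M→L), site 10 (G→K), site 11 (I→G), site 12 (P→G), site 15 (S→C), site 19 (Y→S), site 30 (H→T), site 32 (R→E), site 39 (H→R).
p = 15/41 = 0.365854.
d = −ln(1 − 0.365854) = −ln(0.634146) = 0.4555.

0.4555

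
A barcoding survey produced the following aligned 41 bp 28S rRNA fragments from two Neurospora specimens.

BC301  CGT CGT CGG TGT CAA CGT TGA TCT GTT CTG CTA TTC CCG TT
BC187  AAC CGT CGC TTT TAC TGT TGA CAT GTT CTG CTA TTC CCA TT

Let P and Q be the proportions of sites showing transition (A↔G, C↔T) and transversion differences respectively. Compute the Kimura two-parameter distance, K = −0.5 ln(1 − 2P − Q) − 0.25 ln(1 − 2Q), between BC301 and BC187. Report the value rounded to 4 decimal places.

The sequences differ at positions 1 (C/A, transversion), 2 (G/A, transition), 3 (T/C, transition), 9 (G/C, transversion), 11 (G/T, transversion), 13 (C/T, transition), 15 (A/C, transversion), 16 (C/T, transition), 22 (T/C, transition), 23 (C/A, transversion), 39 (G/A, transition).
Of the 11 differences, 6 transitions and 5 transversions over 41 sites: P = 6/41 = 0.146341, Q = 5/41 = 0.121951.
d = −0.5·ln(0.585367) − 0.25·ln(0.756098) = −0.5·(-0.535516) − 0.25·(-0.279584) = 0.3377.

0.3377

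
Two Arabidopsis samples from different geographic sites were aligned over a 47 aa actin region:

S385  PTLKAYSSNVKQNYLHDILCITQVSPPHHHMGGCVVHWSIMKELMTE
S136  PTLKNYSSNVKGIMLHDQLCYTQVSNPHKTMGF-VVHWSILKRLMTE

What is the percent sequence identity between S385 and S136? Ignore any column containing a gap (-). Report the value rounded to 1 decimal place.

Excluding the 1 gap column leaves 46 comparable sites.
Mismatches occur at site 5 (A/N), site 12 (Q/G), site 13 (N/I), site 14 (Y/M), site 18 (I/Q), site 21 (I/Y), site 26 (P/N), site 29 (H/K), site 30 (H/T), site 33 (G/F), site 41 (M/L), site 43 (E/R).
34 of the 46 comparable sites match, so the percent identity is 34/46 × 100 = 73.9%.

73.9%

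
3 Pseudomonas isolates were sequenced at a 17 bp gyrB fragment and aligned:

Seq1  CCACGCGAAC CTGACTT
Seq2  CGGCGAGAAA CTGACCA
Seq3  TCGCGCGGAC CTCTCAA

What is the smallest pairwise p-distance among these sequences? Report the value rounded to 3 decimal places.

Pairwise Hamming distances:
  Seq1 vs Seq2: 6
  Seq1 vs Seq3: 7
  Seq2 vs Seq3: 8
The smallest is 6 mismatches, between Seq1 and Seq2; p = 6/17 = 0.353.

0.353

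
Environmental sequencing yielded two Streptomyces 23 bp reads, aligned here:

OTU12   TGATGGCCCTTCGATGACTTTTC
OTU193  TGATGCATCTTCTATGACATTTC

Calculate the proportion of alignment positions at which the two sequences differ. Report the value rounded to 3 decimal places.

Mismatches occur at site 6 (G↔C), site 7 (C↔A), site 8 (C↔T), site 13 (G↔T), site 19 (T↔A).
There are 5 differences over 23 sites, so p = 5/23 = 0.217.

0.217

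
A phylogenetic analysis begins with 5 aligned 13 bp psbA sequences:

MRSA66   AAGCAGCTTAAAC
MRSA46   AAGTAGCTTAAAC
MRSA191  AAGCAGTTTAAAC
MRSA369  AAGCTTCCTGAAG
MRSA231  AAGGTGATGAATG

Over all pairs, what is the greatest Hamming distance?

7

Pairwise Hamming distances:
  MRSA66 vs MRSA46: 1
  MRSA66 vs MRSA191: 1
  MRSA66 vs MRSA369: 5
  MRSA66 vs MRSA231: 6
  MRSA46 vs MRSA191: 2
  MRSA46 vs MRSA369: 6
  MRSA46 vs MRSA231: 6
  MRSA191 vs MRSA369: 6
  MRSA191 vs MRSA231: 6
  MRSA369 vs MRSA231: 7
The largest is 7, between MRSA369 and MRSA231.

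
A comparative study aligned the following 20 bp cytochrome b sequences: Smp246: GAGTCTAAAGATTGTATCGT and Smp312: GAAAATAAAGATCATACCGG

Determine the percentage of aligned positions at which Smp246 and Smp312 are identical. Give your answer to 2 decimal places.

65.00%

The sequences differ at positions 3 (G/A), 4 (T/A), 5 (C/A), 13 (T/C), 14 (G/A), 17 (T/C), 20 (T/G).
13 of the 20 sites match, so the percent identity is 13/20 × 100 = 65.00%.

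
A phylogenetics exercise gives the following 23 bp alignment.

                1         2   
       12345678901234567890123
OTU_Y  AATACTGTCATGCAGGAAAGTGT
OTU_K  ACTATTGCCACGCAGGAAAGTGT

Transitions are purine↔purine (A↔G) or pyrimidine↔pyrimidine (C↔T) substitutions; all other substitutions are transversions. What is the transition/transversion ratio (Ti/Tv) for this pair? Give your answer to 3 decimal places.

3.000

The sequences differ at positions 2 (A/C, transversion), 5 (C/T, transition), 8 (T/C, transition), 11 (T/C, transition).
Of the 4 differences, 3 transitions and 1 transversion, so Ti/Tv = 3/1 = 3.000.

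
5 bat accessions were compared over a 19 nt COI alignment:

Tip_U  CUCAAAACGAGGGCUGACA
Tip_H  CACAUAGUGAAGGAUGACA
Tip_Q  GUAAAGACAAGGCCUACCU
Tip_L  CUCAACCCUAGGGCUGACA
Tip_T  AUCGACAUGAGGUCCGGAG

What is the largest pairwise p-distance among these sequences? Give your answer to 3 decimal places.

0.737

Pairwise Hamming distances:
  Tip_U vs Tip_H: 6
  Tip_U vs Tip_Q: 8
  Tip_U vs Tip_L: 3
  Tip_U vs Tip_T: 9
  Tip_H vs Tip_Q: 14
  Tip_H vs Tip_L: 8
  Tip_H vs Tip_T: 13
  Tip_Q vs Tip_L: 9
  Tip_Q vs Tip_T: 12
  Tip_L vs Tip_T: 10
The largest is 14 mismatches, between Tip_H and Tip_Q; p = 14/19 = 0.737.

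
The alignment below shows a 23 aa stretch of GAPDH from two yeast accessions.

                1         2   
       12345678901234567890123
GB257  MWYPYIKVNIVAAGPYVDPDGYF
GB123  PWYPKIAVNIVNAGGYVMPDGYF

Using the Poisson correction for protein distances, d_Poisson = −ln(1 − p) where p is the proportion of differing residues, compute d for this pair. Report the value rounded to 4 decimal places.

Differing sites — 1:M/P; 5:Y/K; 7:K/A; 12:A/N; 15:P/G; 18:D/M.
p = 6/23 = 0.260870.
d = −ln(1 − 0.260870) = −ln(0.739130) = 0.3023.

0.3023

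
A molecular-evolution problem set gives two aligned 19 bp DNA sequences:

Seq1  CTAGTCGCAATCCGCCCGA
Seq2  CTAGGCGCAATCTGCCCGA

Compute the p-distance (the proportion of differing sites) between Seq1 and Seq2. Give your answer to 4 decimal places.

0.1053

Differing sites — 5:T/G; 13:C/T.
There are 2 differences over 19 sites, so p = 2/19 = 0.1053.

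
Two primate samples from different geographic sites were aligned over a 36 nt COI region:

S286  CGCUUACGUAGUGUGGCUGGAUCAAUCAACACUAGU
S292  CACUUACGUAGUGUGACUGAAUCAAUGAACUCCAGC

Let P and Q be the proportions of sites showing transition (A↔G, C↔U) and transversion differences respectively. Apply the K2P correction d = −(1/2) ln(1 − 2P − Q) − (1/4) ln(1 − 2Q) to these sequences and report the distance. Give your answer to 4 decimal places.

The sequences differ at positions 2 (G/A, transition), 16 (G/A, transition), 20 (G/A, transition), 27 (C/G, transversion), 31 (A/U, transversion), 33 (U/C, transition), 36 (U/C, transition).
Of the 7 differences, 5 transitions and 2 transversions over 36 sites: P = 5/36 = 0.138889, Q = 2/36 = 0.055556.
d = −0.5·ln(0.666666) − 0.25·ln(0.888888) = −0.5·(-0.405466) − 0.25·(-0.117784) = 0.2322.

0.2322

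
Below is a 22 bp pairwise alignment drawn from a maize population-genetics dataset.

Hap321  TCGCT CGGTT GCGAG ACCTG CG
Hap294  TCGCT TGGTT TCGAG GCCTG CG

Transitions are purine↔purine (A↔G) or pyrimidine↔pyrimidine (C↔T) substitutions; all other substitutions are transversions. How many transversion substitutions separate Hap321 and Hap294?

Differing sites — 6:C/T (Ti); 11:G/T (Tv); 16:A/G (Ti).
Of the 3 differences, 2 transitions and 1 transversion, so the answer is 1.

1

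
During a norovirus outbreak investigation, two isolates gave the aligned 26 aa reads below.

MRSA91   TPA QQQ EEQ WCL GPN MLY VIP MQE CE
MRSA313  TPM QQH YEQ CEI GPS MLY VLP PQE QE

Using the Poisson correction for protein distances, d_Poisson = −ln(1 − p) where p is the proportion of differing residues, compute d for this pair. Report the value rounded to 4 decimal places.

0.4855

Differing sites — 3:A/M; 6:Q/H; 7:E/Y; 10:W/C; 11:C/E; 12:L/I; 15:N/S; 20:I/L; 22:M/P; 25:C/Q.
p = 10/26 = 0.384615.
d = −ln(1 − 0.384615) = −ln(0.615385) = 0.4855.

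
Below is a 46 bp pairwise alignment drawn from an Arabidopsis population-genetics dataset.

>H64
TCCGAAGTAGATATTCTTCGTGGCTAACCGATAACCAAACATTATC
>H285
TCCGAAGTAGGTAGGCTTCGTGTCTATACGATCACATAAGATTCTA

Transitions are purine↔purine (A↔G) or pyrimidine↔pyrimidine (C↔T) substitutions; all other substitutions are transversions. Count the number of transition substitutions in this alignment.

1

The sequences differ at positions 11 (A/G, transition), 14 (T/G, transversion), 15 (T/G, transversion), 23 (G/T, transversion), 27 (A/T, transversion), 28 (C/A, transversion), 33 (A/C, transversion), 36 (C/A, transversion), 37 (A/T, transversion), 40 (C/G, transversion), 44 (A/C, transversion), 46 (C/A, transversion).
Of the 12 differences, 1 transition and 11 transversions, so the answer is 1.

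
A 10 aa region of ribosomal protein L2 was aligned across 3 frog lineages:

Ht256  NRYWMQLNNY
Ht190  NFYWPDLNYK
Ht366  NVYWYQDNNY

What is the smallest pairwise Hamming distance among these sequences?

3

Pairwise Hamming distances:
  Ht256 vs Ht190: 5
  Ht256 vs Ht366: 3
  Ht190 vs Ht366: 6
The smallest is 3, between Ht256 and Ht366.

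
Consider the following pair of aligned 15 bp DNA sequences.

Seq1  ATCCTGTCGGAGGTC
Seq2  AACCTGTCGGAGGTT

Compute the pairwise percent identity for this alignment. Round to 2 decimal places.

The sequences differ at positions 2 (T/A), 15 (C/T).
13 of the 15 sites match, so the percent identity is 13/15 × 100 = 86.67%.

86.67%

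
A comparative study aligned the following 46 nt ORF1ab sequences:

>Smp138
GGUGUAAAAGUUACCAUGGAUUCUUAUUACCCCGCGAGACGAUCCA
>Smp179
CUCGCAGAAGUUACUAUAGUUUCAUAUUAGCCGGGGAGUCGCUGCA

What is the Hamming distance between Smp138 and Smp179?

Differing sites — 1:G/C; 2:G/U; 3:U/C; 5:U/C; 7:A/G; 15:C/U; 18:G/A; 20:A/U; 24:U/A; 30:C/G; 33:C/G; 35:C/G; 39:A/U; 42:A/C; 44:C/G.
That gives 15 mismatches out of 46 aligned sites, so the Hamming distance is 15.

15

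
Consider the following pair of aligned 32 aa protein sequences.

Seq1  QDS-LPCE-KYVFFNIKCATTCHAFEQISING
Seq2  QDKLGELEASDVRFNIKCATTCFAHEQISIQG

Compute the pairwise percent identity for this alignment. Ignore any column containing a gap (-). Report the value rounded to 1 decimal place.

Excluding the 2 gap columns leaves 30 comparable sites.
Mismatches occur at site 3 (S→K), site 5 (L→G), site 6 (P→E), site 7 (C→L), site 10 (K→S), site 11 (Y→D), site 13 (F→R), site 23 (H→F), site 25 (F→H), site 31 (N→Q).
20 of the 30 comparable sites match, so the percent identity is 20/30 × 100 = 66.7%.

66.7%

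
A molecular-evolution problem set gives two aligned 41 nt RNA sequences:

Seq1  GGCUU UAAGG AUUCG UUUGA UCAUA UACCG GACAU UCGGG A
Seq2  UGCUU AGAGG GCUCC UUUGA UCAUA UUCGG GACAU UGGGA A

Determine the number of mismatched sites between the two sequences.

10

The sequences differ at positions 1 (G/U), 6 (U/A), 7 (A/G), 11 (A/G), 12 (U/C), 15 (G/C), 27 (A/U), 29 (C/G), 37 (C/G), 40 (G/A).
That gives 10 mismatches out of 41 aligned sites, so the Hamming distance is 10.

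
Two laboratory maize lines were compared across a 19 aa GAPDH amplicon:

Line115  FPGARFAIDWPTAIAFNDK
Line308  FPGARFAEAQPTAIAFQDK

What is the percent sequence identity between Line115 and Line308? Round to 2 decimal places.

The sequences differ at positions 8 (I/E), 9 (D/A), 10 (W/Q), 17 (N/Q).
15 of the 19 sites match, so the percent identity is 15/19 × 100 = 78.95%.

78.95%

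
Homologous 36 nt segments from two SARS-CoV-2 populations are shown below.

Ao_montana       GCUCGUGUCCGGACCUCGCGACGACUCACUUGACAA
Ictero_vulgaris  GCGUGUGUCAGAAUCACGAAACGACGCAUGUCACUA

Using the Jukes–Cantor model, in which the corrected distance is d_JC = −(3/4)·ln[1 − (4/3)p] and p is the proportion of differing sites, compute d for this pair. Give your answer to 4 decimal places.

0.4926

The sequences differ at positions 3 (U/G), 4 (C/U), 10 (C/A), 12 (G/A), 14 (C/U), 16 (U/A), 19 (C/A), 20 (G/A), 26 (U/G), 29 (C/U), 30 (U/G), 32 (G/C), 35 (A/U).
p = 13/36 = 0.361111.
d = −0.75 · ln(1 − (4/3)·0.361111) = −0.75 · ln(0.518519) = −0.75 · (-0.656779) = 0.4926.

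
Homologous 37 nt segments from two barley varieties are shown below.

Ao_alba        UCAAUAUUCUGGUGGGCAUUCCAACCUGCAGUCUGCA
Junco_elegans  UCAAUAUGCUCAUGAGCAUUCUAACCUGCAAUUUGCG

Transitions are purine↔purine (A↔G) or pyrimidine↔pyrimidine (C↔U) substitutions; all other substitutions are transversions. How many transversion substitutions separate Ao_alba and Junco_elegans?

The sequences differ at positions 8 (U/G, transversion), 11 (G/C, transversion), 12 (G/A, transition), 15 (G/A, transition), 22 (C/U, transition), 31 (G/A, transition), 33 (C/U, transition), 37 (A/G, transition).
Of the 8 differences, 6 transitions and 2 transversions, so the answer is 2.

2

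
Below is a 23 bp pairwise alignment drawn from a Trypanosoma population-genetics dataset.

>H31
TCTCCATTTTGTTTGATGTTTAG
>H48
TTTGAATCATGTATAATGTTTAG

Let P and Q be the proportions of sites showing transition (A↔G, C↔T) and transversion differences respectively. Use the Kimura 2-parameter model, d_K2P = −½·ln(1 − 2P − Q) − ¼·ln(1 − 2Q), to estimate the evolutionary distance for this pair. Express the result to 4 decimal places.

Mismatches occur at site 2 (C↔T, transition), site 4 (C↔G, transversion), site 5 (C↔A, transversion), site 8 (T↔C, transition), site 9 (T↔A, transversion), site 13 (T↔A, transversion), site 15 (G↔A, transition).
Of the 7 differences, 3 transitions and 4 transversions over 23 sites: P = 3/23 = 0.130435, Q = 4/23 = 0.173913.
d = −0.5·ln(0.565217) − 0.25·ln(0.652174) = −0.5·(-0.570546) − 0.25·(-0.427444) = 0.3921.

0.3921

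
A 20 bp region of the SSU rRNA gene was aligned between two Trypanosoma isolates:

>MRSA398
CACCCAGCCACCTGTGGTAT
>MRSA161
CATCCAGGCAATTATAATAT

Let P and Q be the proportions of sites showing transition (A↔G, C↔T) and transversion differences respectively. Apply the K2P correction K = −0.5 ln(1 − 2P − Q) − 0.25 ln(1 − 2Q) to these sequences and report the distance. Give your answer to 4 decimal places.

0.5139

Differing sites — 3:C/T (Ti); 8:C/G (Tv); 11:C/A (Tv); 12:C/T (Ti); 14:G/A (Ti); 16:G/A (Ti); 17:G/A (Ti).
Of the 7 differences, 5 transitions and 2 transversions over 20 sites: P = 5/20 = 0.250000, Q = 2/20 = 0.100000.
d = −0.5·ln(0.400000) − 0.25·ln(0.800000) = −0.5·(-0.916291) − 0.25·(-0.223144) = 0.5139.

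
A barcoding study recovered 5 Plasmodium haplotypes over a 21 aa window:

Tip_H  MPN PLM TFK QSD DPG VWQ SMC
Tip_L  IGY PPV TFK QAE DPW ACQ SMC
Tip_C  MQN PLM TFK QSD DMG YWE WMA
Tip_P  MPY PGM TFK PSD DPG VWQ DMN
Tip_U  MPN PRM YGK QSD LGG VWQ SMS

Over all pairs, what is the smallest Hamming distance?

5

Pairwise Hamming distances:
  Tip_H vs Tip_L: 10
  Tip_H vs Tip_C: 6
  Tip_H vs Tip_P: 5
  Tip_H vs Tip_U: 6
  Tip_L vs Tip_C: 14
  Tip_L vs Tip_P: 12
  Tip_L vs Tip_U: 15
  Tip_C vs Tip_P: 9
  Tip_C vs Tip_U: 10
  Tip_P vs Tip_U: 9
The smallest is 5, between Tip_H and Tip_P.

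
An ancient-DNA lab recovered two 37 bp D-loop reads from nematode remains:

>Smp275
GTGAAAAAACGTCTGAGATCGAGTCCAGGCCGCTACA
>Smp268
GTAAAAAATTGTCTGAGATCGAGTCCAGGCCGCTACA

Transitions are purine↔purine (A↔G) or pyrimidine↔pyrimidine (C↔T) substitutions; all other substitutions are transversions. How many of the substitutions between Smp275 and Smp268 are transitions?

2

Differing sites — 3:G/A (Ti); 9:A/T (Tv); 10:C/T (Ti).
Of the 3 differences, 2 transitions and 1 transversion, so the answer is 2.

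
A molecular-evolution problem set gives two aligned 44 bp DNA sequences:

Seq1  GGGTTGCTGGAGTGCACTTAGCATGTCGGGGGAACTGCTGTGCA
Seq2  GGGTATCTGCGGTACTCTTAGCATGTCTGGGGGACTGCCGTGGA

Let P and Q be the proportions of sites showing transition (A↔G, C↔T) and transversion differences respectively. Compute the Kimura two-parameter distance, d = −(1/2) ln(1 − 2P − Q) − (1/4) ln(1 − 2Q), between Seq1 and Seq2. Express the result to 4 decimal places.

0.2711

Differing sites — 5:T/A (Tv); 6:G/T (Tv); 10:G/C (Tv); 11:A/G (Ti); 14:G/A (Ti); 16:A/T (Tv); 28:G/T (Tv); 33:A/G (Ti); 39:T/C (Ti); 43:C/G (Tv).
Of the 10 differences, 4 transitions and 6 transversions over 44 sites: P = 4/44 = 0.090909, Q = 6/44 = 0.136364.
d = −0.5·ln(0.681818) − 0.25·ln(0.727272) = −0.5·(-0.382993) − 0.25·(-0.318455) = 0.2711.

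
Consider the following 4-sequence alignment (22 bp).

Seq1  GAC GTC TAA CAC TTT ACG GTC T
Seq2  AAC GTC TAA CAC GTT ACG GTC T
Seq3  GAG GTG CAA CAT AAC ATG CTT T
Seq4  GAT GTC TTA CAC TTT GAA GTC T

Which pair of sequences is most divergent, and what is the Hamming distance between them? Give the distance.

Pairwise Hamming distances:
  Seq1 vs Seq2: 2
  Seq1 vs Seq3: 10
  Seq1 vs Seq4: 5
  Seq2 vs Seq3: 11
  Seq2 vs Seq4: 7
  Seq3 vs Seq4: 13
The largest is 13, between Seq3 and Seq4.

13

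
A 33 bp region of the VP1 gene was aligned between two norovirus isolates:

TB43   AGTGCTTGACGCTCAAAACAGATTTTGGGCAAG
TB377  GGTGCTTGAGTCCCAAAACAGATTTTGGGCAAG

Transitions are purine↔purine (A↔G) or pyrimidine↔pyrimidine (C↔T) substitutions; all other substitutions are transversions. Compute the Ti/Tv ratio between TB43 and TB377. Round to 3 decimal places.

Differing sites — 1:A/G (Ti); 10:C/G (Tv); 11:G/T (Tv); 13:T/C (Ti).
Of the 4 differences, 2 transitions and 2 transversions, so Ti/Tv = 2/2 = 1.000.

1.000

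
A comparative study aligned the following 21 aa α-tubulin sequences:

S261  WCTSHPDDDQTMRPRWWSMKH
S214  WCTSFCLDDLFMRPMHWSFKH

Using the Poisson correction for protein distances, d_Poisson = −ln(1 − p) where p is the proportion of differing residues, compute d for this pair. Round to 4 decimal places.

0.4796

Mismatches occur at site 5 (H↔F), site 6 (P↔C), site 7 (D↔L), site 10 (Q↔L), site 11 (T↔F), site 15 (R↔M), site 16 (W↔H), site 19 (M↔F).
p = 8/21 = 0.380952.
d = −ln(1 − 0.380952) = −ln(0.619048) = 0.4796.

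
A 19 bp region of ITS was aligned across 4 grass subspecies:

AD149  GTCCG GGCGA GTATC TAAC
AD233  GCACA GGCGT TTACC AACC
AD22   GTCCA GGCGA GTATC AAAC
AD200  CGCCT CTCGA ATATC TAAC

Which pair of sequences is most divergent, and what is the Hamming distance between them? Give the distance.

Pairwise Hamming distances:
  AD149 vs AD233: 8
  AD149 vs AD22: 2
  AD149 vs AD200: 6
  AD233 vs AD22: 6
  AD233 vs AD200: 11
  AD22 vs AD200: 7
The largest is 11, between AD233 and AD200.

11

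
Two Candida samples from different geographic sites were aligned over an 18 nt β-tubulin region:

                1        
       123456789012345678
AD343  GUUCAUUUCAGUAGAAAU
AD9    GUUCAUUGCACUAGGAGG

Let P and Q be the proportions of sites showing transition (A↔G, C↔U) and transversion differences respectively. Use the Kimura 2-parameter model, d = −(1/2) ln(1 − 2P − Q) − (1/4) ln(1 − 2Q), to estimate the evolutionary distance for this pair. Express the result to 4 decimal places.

Differing sites — 8:U/G (Tv); 11:G/C (Tv); 15:A/G (Ti); 17:A/G (Ti); 18:U/G (Tv).
Of the 5 differences, 2 transitions and 3 transversions over 18 sites: P = 2/18 = 0.111111, Q = 3/18 = 0.166667.
d = −0.5·ln(0.611111) − 0.25·ln(0.666666) = −0.5·(-0.492477) − 0.25·(-0.405466) = 0.3476.

0.3476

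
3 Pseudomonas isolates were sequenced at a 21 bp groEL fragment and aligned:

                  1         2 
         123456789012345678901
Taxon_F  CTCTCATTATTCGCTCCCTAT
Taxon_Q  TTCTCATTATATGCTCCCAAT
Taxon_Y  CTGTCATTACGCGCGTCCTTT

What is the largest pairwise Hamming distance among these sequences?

Pairwise Hamming distances:
  Taxon_F vs Taxon_Q: 4
  Taxon_F vs Taxon_Y: 6
  Taxon_Q vs Taxon_Y: 9
The largest is 9, between Taxon_Q and Taxon_Y.

9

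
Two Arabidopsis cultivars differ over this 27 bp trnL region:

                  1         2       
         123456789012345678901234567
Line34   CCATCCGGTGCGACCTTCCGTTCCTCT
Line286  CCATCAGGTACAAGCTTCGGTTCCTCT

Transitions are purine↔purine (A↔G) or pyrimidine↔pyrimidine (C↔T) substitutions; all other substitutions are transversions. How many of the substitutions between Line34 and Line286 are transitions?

The sequences differ at positions 6 (C/A, transversion), 10 (G/A, transition), 12 (G/A, transition), 14 (C/G, transversion), 19 (C/G, transversion).
Of the 5 differences, 2 transitions and 3 transversions, so the answer is 2.

2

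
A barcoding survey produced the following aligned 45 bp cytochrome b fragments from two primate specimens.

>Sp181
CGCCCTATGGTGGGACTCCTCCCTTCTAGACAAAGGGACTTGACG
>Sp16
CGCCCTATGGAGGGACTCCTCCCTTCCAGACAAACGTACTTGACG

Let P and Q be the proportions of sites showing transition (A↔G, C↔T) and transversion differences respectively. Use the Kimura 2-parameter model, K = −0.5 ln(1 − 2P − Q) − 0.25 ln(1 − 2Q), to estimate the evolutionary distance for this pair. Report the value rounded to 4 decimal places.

Differing sites — 11:T/A (Tv); 27:T/C (Ti); 35:G/C (Tv); 37:G/T (Tv).
Of the 4 differences, 1 transition and 3 transversions over 45 sites: P = 1/45 = 0.022222, Q = 3/45 = 0.066667.
d = −0.5·ln(0.888889) − 0.25·ln(0.866666) = −0.5·(-0.117783) − 0.25·(-0.143102) = 0.0947.

0.0947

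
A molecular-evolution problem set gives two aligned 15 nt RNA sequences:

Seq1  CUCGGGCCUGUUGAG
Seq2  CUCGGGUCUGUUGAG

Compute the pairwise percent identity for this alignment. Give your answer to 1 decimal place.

93.3%

The sequences differ at position 7 (C/U).
14 of the 15 sites match, so the percent identity is 14/15 × 100 = 93.3%.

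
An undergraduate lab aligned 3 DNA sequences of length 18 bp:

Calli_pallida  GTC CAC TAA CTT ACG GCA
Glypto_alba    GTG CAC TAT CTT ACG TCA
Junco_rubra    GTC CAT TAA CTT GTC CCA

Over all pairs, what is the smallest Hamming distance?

3

Pairwise Hamming distances:
  Calli_pallida vs Glypto_alba: 3
  Calli_pallida vs Junco_rubra: 5
  Glypto_alba vs Junco_rubra: 7
The smallest is 3, between Calli_pallida and Glypto_alba.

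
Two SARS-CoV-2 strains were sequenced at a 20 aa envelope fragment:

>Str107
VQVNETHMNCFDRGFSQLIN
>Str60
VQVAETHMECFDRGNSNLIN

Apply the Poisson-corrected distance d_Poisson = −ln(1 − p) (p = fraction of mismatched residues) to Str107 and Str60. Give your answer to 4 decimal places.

0.2231

The sequences differ at positions 4 (N/A), 9 (N/E), 15 (F/N), 17 (Q/N).
p = 4/20 = 0.200000.
d = −ln(1 − 0.200000) = −ln(0.800000) = 0.2231.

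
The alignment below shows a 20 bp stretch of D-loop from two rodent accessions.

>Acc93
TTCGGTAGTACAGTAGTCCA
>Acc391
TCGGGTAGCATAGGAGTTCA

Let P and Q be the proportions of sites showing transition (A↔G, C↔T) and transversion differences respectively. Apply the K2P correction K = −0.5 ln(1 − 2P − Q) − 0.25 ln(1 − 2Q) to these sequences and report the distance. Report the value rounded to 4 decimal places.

Mismatches occur at site 2 (T→C, transition), site 3 (C→G, transversion), site 9 (T→C, transition), site 11 (C→T, transition), site 14 (T→G, transversion), site 18 (C→T, transition).
Of the 6 differences, 4 transitions and 2 transversions over 20 sites: P = 4/20 = 0.200000, Q = 2/20 = 0.100000.
d = −0.5·ln(0.500000) − 0.25·ln(0.800000) = −0.5·(-0.693147) − 0.25·(-0.223144) = 0.4024.

0.4024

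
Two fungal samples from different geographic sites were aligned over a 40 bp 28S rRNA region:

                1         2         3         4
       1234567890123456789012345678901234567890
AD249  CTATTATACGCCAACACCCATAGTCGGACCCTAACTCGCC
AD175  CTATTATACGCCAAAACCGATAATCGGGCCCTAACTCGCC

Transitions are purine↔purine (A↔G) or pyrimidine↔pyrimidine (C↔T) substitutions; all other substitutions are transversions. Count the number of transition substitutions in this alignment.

2

Differing sites — 15:C/A (Tv); 19:C/G (Tv); 23:G/A (Ti); 28:A/G (Ti).
Of the 4 differences, 2 transitions and 2 transversions, so the answer is 2.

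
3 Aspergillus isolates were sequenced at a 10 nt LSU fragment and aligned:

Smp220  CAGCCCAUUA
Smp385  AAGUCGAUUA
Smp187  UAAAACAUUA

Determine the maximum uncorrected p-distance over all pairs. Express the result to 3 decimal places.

0.500

Pairwise Hamming distances:
  Smp220 vs Smp385: 3
  Smp220 vs Smp187: 4
  Smp385 vs Smp187: 5
The largest is 5 mismatches, between Smp385 and Smp187; p = 5/10 = 0.500.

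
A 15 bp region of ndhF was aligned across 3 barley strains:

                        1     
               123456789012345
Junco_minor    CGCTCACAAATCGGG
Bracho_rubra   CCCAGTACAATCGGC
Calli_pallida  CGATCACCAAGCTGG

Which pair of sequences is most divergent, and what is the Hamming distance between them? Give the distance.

9

Pairwise Hamming distances:
  Junco_minor vs Bracho_rubra: 7
  Junco_minor vs Calli_pallida: 4
  Bracho_rubra vs Calli_pallida: 9
The largest is 9, between Bracho_rubra and Calli_pallida.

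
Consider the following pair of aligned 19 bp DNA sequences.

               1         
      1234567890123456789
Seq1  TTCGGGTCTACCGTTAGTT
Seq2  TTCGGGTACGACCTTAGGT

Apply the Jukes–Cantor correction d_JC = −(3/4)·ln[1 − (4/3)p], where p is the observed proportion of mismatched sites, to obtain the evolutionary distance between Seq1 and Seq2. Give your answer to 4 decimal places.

0.4099

Mismatches occur at site 8 (C/A), site 9 (T/C), site 10 (A/G), site 11 (C/A), site 13 (G/C), site 18 (T/G).
p = 6/19 = 0.315789.
d = −0.75 · ln(1 − (4/3)·0.315789) = −0.75 · ln(0.578948) = −0.75 · (-0.546543) = 0.4099.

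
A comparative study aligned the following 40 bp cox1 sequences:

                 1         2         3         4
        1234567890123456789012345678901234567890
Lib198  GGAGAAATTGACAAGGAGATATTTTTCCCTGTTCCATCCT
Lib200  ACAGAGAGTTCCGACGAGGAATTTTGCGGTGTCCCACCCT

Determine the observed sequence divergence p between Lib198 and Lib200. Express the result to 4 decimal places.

Mismatches occur at site 1 (G→A), site 2 (G→C), site 6 (A→G), site 8 (T→G), site 10 (G→T), site 11 (A→C), site 13 (A→G), site 15 (G→C), site 19 (A→G), site 20 (T→A), site 26 (T→G), site 28 (C→G), site 29 (C→G), site 33 (T→C), site 37 (T→C).
There are 15 differences over 40 sites, so p = 15/40 = 0.3750.

0.3750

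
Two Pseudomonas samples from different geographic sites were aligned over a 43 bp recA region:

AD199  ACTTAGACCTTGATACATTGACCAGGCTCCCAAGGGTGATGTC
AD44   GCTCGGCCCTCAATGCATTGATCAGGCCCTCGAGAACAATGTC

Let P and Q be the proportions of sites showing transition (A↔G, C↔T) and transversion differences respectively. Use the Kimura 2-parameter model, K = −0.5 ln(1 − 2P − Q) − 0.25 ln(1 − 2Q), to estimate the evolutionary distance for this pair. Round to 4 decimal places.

0.5730

The sequences differ at positions 1 (A/G, transition), 4 (T/C, transition), 5 (A/G, transition), 7 (A/C, transversion), 11 (T/C, transition), 12 (G/A, transition), 15 (A/G, transition), 22 (C/T, transition), 28 (T/C, transition), 30 (C/T, transition), 32 (A/G, transition), 35 (G/A, transition), 36 (G/A, transition), 37 (T/C, transition), 38 (G/A, transition).
Of the 15 differences, 14 transitions and 1 transversion over 43 sites: P = 14/43 = 0.325581, Q = 1/43 = 0.023256.
d = −0.5·ln(0.325582) − 0.25·ln(0.953488) = −0.5·(-1.122141) − 0.25·(-0.047628) = 0.5730.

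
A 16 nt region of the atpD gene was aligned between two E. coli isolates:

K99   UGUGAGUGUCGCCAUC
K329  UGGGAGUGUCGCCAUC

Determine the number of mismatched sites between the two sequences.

A single mismatch occurs at site 3 (U/G).
That gives 1 mismatch out of 16 aligned sites, so the Hamming distance is 1.

1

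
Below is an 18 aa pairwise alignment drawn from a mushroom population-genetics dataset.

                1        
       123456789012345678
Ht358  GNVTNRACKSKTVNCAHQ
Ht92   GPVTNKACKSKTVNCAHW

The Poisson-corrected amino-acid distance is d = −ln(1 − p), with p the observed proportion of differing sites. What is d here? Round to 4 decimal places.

0.1823

The sequences differ at positions 2 (N/P), 6 (R/K), 18 (Q/W).
p = 3/18 = 0.166667.
d = −ln(1 − 0.166667) = −ln(0.833333) = 0.1823.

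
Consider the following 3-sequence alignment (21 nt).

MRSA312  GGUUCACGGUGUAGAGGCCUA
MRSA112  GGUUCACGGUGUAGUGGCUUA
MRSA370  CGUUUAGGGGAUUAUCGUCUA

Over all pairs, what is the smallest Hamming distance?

2

Pairwise Hamming distances:
  MRSA312 vs MRSA112: 2
  MRSA312 vs MRSA370: 10
  MRSA112 vs MRSA370: 10
The smallest is 2, between MRSA312 and MRSA112.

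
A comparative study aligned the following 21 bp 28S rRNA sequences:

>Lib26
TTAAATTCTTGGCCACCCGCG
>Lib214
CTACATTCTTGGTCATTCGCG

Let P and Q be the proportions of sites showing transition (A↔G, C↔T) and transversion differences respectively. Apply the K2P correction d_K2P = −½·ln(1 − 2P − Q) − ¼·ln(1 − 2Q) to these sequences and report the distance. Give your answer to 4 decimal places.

The sequences differ at positions 1 (T/C, transition), 4 (A/C, transversion), 13 (C/T, transition), 16 (C/T, transition), 17 (C/T, transition).
Of the 5 differences, 4 transitions and 1 transversion over 21 sites: P = 4/21 = 0.190476, Q = 1/21 = 0.047619.
d = −0.5·ln(0.571429) − 0.25·ln(0.904762) = −0.5·(-0.559615) − 0.25·(-0.100083) = 0.3048.

0.3048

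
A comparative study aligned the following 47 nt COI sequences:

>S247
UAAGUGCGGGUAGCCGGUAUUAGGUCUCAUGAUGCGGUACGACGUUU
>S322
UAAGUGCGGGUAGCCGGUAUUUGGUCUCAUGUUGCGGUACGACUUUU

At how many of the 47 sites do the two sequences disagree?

Differing sites — 22:A/U; 32:A/U; 44:G/U.
That gives 3 mismatches out of 47 aligned sites, so the Hamming distance is 3.

3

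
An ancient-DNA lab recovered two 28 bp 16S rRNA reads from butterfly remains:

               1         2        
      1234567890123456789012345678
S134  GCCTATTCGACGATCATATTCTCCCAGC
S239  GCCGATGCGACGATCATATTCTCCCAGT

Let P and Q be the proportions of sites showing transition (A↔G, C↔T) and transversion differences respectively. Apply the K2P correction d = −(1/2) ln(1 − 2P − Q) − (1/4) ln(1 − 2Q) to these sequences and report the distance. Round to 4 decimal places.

0.1156

Mismatches occur at site 4 (T→G, transversion), site 7 (T→G, transversion), site 28 (C→T, transition).
Of the 3 differences, 1 transition and 2 transversions over 28 sites: P = 1/28 = 0.035714, Q = 2/28 = 0.071429.
d = −0.5·ln(0.857143) − 0.25·ln(0.857142) = −0.5·(-0.154151) − 0.25·(-0.154152) = 0.1156.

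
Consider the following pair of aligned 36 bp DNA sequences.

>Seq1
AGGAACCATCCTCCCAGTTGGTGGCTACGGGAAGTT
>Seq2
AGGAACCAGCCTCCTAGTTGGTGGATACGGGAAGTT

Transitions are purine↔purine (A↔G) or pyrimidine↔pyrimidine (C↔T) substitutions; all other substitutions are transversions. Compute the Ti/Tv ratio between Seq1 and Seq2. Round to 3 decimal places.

Mismatches occur at site 9 (T/G, transversion), site 15 (C/T, transition), site 25 (C/A, transversion).
Of the 3 differences, 1 transition and 2 transversions, so Ti/Tv = 1/2 = 0.500.

0.500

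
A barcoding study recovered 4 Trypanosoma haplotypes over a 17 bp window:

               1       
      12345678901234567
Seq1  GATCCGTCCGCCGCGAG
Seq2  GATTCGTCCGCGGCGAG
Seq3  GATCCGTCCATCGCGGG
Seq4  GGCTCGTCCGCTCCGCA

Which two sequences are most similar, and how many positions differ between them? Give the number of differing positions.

Pairwise Hamming distances:
  Seq1 vs Seq2: 2
  Seq1 vs Seq3: 3
  Seq1 vs Seq4: 7
  Seq2 vs Seq3: 5
  Seq2 vs Seq4: 6
  Seq3 vs Seq4: 9
The smallest is 2, between Seq1 and Seq2.

2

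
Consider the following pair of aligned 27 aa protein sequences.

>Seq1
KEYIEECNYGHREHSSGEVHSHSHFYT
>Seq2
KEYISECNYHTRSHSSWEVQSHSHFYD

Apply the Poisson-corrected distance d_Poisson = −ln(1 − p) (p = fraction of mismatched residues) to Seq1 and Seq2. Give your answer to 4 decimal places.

Mismatches occur at site 5 (E→S), site 10 (G→H), site 11 (H→T), site 13 (E→S), site 17 (G→W), site 20 (H→Q), site 27 (T→D).
p = 7/27 = 0.259259.
d = −ln(1 − 0.259259) = −ln(0.740741) = 0.3001.

0.3001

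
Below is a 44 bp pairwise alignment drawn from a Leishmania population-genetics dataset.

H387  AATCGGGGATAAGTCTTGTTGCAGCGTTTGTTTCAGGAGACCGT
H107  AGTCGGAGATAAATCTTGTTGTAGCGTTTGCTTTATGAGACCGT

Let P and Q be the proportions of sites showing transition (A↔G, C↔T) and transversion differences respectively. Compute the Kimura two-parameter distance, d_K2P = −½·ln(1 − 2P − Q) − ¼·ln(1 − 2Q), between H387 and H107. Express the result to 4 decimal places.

0.1867

Mismatches occur at site 2 (A↔G, transition), site 7 (G↔A, transition), site 13 (G↔A, transition), site 22 (C↔T, transition), site 31 (T↔C, transition), site 34 (C↔T, transition), site 36 (G↔T, transversion).
Of the 7 differences, 6 transitions and 1 transversion over 44 sites: P = 6/44 = 0.136364, Q = 1/44 = 0.022727.
d = −0.5·ln(0.704545) − 0.25·ln(0.954546) = −0.5·(-0.350203) − 0.25·(-0.046519) = 0.1867.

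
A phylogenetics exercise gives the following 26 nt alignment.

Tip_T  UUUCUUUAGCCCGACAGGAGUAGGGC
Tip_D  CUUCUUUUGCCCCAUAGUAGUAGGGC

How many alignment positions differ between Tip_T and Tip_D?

5

Differing sites — 1:U/C; 8:A/U; 13:G/C; 15:C/U; 18:G/U.
That gives 5 mismatches out of 26 aligned sites, so the Hamming distance is 5.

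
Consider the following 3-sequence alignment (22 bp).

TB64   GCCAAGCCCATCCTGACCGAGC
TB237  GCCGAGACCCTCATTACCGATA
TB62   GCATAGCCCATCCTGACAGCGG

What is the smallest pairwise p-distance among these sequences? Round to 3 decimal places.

0.227

Pairwise Hamming distances:
  TB64 vs TB237: 7
  TB64 vs TB62: 5
  TB237 vs TB62: 10
The smallest is 5 mismatches, between TB64 and TB62; p = 5/22 = 0.227.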